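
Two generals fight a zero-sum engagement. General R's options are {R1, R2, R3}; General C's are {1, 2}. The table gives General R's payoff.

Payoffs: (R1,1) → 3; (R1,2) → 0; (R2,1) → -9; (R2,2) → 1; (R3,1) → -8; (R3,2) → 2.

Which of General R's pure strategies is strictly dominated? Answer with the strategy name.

R3 gives a strictly higher payoff than R2 against every column: -8 > -9, 2 > 1.
So R2 is strictly dominated and General R never plays it.

R2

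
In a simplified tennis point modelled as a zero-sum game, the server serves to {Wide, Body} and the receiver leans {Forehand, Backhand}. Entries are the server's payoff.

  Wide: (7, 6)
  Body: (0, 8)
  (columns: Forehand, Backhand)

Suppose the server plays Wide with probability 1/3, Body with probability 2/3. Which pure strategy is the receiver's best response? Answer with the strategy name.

Forehand

If the receiver plays Forehand, the server's expected payoff is (1/3)·7 + (2/3)·0 = 7/3.
If the receiver plays Backhand, the server's expected payoff is (1/3)·6 + (2/3)·8 = 22/3.
The receiver minimizes the server's payoff; the smallest is 7/3, so the best response is Forehand.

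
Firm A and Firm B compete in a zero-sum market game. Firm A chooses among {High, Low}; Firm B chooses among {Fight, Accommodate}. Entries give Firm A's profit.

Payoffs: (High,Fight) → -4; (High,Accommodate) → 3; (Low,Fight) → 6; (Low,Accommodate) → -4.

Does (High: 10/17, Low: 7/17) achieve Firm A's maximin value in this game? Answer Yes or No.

Yes

Against Fight this mix gives (10/17)·(-4) + (7/17)·6 = 2/17.
Against Accommodate this mix gives (10/17)·3 + (7/17)·(-4) = 2/17.
All of Firm B's active replies (Fight, Accommodate) yield 2/17, and no column does worse for Firm A. The mix makes Firm B indifferent and guarantees 2/17, so it is optimal.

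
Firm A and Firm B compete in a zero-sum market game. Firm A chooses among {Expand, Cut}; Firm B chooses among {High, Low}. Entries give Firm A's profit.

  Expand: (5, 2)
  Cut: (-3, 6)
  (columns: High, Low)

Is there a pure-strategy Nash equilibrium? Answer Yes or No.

No

Row minima: Expand → 2, Cut → -3; maximin = 2.
Column maxima: High → 5, Low → 6; minimax = 5.
2 ≠ 5, so no pure-strategy equilibrium exists.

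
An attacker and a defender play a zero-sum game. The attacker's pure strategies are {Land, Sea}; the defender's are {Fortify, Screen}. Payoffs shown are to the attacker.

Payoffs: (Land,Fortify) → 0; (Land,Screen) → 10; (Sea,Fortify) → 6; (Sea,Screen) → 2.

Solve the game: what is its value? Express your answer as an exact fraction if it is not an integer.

Row minima: Land → 0, Sea → 2; maximin = 2.
Column maxima: Fortify → 6, Screen → 10; minimax = 6.
2 ≠ 6, so there is no saddle point; optimal play is mixed.
Let the attacker play Land with probability p. Expected payoff against Fortify: 0p + 6(1−p) = −6p + 6; against Screen: 10p + 2(1−p) = 8p + 2.
Setting these equal: −6p + 6 = 8p + 2 ⇒ −14p = -4 ⇒ p = 2/7, and the value is (-6)·(2/7) + 6 = 30/7.
For the defender: with q = P(Fortify), equating Land's and Sea's payoffs gives −10q + 10 = 4q + 2 ⇒ q = 4/7.

30/7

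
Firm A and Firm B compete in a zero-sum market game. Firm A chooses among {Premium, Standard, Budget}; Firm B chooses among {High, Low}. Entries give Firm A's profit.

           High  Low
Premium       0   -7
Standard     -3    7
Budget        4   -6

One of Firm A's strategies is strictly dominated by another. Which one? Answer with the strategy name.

Budget gives a strictly higher payoff than Premium against every column: 4 > 0, -6 > -7.
So Premium is strictly dominated and Firm A never plays it.

Premium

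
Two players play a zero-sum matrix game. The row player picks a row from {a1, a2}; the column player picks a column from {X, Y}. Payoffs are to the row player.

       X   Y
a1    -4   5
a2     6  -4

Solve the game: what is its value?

Row minima: a1 → -4, a2 → -4; maximin = -4.
Column maxima: X → 6, Y → 5; minimax = 5.
-4 ≠ 5, so there is no saddle point; optimal play is mixed.
Let the row player play a1 with probability p. Expected payoff against X: (-4)p + 6(1−p) = −10p + 6; against Y: 5p + (-4)(1−p) = 9p − 4.
Setting these equal: −10p + 6 = 9p − 4 ⇒ −19p = -10 ⇒ p = 10/19, and the value is (-10)·(10/19) + 6 = 14/19.
For the column player: with q = P(X), equating a1's and a2's payoffs gives −9q + 5 = 10q − 4 ⇒ q = 9/19.

14/19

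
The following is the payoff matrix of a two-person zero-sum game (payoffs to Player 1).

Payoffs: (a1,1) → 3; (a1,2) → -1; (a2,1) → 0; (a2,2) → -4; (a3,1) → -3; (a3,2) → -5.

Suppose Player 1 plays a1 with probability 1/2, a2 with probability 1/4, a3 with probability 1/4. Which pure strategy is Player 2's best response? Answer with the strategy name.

If Player 2 plays 1, Player 1's expected payoff is (1/2)·3 + (1/4)·0 + (1/4)·(-3) = 3/4.
If Player 2 plays 2, Player 1's expected payoff is (1/2)·(-1) + (1/4)·(-4) + (1/4)·(-5) = -11/4.
Player 2 minimizes Player 1's payoff; the smallest is -11/4, so the best response is 2.

2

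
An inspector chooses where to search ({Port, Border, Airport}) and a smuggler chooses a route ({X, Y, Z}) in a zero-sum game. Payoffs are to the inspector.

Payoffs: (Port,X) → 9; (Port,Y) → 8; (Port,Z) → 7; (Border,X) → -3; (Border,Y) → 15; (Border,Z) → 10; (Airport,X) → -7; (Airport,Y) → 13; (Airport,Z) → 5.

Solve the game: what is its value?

37/5

Row minima: Port → 7, Border → -3, Airport → -7; maximin = 7.
Column maxima: X → 9, Y → 15, Z → 10; minimax = 9.
7 ≠ 9, so there is no saddle point; optimal play is mixed.
Airport is strictly dominated by Border, so the inspector never plays it.
Y is strictly dominated by Z (it gives the inspector strictly more in every row), so the smuggler never plays it.
On the remaining 2×2 (Port, Border vs X, Z):
Let the inspector play Port with probability p. Expected payoff against X: 9p + (-3)(1−p) = 12p − 3; against Z: 7p + 10(1−p) = −3p + 10.
Setting these equal: 12p − 3 = −3p + 10 ⇒ 15p = 13 ⇒ p = 13/15, and the value is (12)·(13/15) − 3 = 37/5.
For the smuggler: with q = P(X), equating Port's and Border's payoffs gives 2q + 7 = −13q + 10 ⇒ q = 1/5.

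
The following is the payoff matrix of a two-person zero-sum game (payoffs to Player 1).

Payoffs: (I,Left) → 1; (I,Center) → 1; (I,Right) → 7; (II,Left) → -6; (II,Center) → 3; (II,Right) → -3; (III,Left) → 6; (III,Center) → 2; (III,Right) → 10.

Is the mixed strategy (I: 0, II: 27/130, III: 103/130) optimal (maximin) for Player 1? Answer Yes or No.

Against Left this mix gives (27/130)·(-6) + (103/130)·6 = 228/65.
Against Center this mix gives (27/130)·3 + (103/130)·2 = 287/130.
Against Right this mix gives (27/130)·(-3) + (103/130)·10 = 73/10.
Player 2 will play Center, holding Player 1 to 287/130. Shifting weight toward the row that does better against Center would raise this floor (the equalizing mix achieves 30/13 against both Center and Left), so the proposed strategy is not optimal.

No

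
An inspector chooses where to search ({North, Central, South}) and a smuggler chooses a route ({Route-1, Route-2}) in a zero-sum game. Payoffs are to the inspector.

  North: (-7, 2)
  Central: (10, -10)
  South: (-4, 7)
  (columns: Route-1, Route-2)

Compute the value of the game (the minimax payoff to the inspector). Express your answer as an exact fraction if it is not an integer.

Row minima: North → -7, Central → -10, South → -4; maximin = -4.
Column maxima: Route-1 → 10, Route-2 → 7; minimax = 7.
-4 ≠ 7, so there is no saddle point; optimal play is mixed.
North is strictly dominated by South, so the inspector never plays it.
On the remaining 2×2 (Central, South vs Route-1, Route-2):
Let the inspector play Central with probability p. Expected payoff against Route-1: 10p + (-4)(1−p) = 14p − 4; against Route-2: (-10)p + 7(1−p) = −17p + 7.
Setting these equal: 14p − 4 = −17p + 7 ⇒ 31p = 11 ⇒ p = 11/31, and the value is (14)·(11/31) − 4 = 30/31.
For the smuggler: with q = P(Route-1), equating Central's and South's payoffs gives 20q − 10 = −11q + 7 ⇒ q = 17/31.

30/31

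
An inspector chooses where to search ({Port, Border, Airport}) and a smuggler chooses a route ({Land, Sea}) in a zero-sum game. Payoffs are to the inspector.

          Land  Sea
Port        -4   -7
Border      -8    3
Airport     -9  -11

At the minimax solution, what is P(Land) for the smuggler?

Row minima: Port → -7, Border → -8, Airport → -11; maximin = -7.
Column maxima: Land → -4, Sea → 3; minimax = -4.
-7 ≠ -4, so there is no saddle point; optimal play is mixed.
Airport is strictly dominated by Port, so the inspector never plays it.
On the remaining 2×2 (Port, Border vs Land, Sea):
Let the inspector play Port with probability p. Expected payoff against Land: (-4)p + (-8)(1−p) = 4p − 8; against Sea: (-7)p + 3(1−p) = −10p + 3.
Setting these equal: 4p − 8 = −10p + 3 ⇒ 14p = 11 ⇒ p = 11/14, and the value is (4)·(11/14) − 8 = -34/7.
For the smuggler: with q = P(Land), equating Port's and Border's payoffs gives 3q − 7 = −11q + 3 ⇒ q = 5/7.

5/7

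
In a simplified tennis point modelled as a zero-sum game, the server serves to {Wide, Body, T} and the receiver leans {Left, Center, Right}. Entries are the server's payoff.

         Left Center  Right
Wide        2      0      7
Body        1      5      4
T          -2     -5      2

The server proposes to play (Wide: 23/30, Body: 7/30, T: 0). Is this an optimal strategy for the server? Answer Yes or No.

No

Against Left this mix gives (23/30)·2 + (7/30)·1 = 53/30.
Against Center this mix gives (23/30)·0 + (7/30)·5 = 7/6.
Against Right this mix gives (23/30)·7 + (7/30)·4 = 63/10.
The receiver will play Center, holding the server to 7/6. Shifting weight toward the row that does better against Center would raise this floor (the equalizing mix achieves 5/3 against both Center and Left), so the proposed strategy is not optimal.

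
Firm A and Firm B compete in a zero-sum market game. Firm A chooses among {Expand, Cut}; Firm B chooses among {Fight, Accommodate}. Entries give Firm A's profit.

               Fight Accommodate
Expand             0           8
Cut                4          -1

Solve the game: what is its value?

Row minima: Expand → 0, Cut → -1; maximin = 0.
Column maxima: Fight → 4, Accommodate → 8; minimax = 4.
0 ≠ 4, so there is no saddle point; optimal play is mixed.
Let Firm A play Expand with probability p. Expected payoff against Fight: 0p + 4(1−p) = −4p + 4; against Accommodate: 8p + (-1)(1−p) = 9p − 1.
Setting these equal: −4p + 4 = 9p − 1 ⇒ −13p = -5 ⇒ p = 5/13, and the value is (-4)·(5/13) + 4 = 32/13.
For Firm B: with q = P(Fight), equating Expand's and Cut's payoffs gives −8q + 8 = 5q − 1 ⇒ q = 9/13.

32/13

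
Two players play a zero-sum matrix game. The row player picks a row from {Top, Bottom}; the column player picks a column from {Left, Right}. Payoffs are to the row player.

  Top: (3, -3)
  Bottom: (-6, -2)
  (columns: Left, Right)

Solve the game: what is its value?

Row minima: Top → -3, Bottom → -6; maximin = -3.
Column maxima: Left → 3, Right → -2; minimax = -2.
-3 ≠ -2, so there is no saddle point; optimal play is mixed.
Let the row player play Top with probability p. Expected payoff against Left: 3p + (-6)(1−p) = 9p − 6; against Right: (-3)p + (-2)(1−p) = −p − 2.
Setting these equal: 9p − 6 = −p − 2 ⇒ 10p = 4 ⇒ p = 2/5, and the value is (9)·(2/5) − 6 = -12/5.
For the column player: with q = P(Left), equating Top's and Bottom's payoffs gives 6q − 3 = −4q − 2 ⇒ q = 1/10.

-12/5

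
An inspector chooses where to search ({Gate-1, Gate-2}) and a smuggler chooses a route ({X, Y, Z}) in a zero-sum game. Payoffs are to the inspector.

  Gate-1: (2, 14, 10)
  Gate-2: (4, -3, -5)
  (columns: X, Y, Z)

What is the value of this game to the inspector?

50/17

Row minima: Gate-1 → 2, Gate-2 → -5; maximin = 2.
Column maxima: X → 4, Y → 14, Z → 10; minimax = 4.
2 ≠ 4, so there is no saddle point; optimal play is mixed.
Y is strictly dominated by Z (it gives the inspector strictly more in every row), so the smuggler never plays it.
On the remaining 2×2 (Gate-1, Gate-2 vs X, Z):
Let the inspector play Gate-1 with probability p. Expected payoff against X: 2p + 4(1−p) = −2p + 4; against Z: 10p + (-5)(1−p) = 15p − 5.
Setting these equal: −2p + 4 = 15p − 5 ⇒ −17p = -9 ⇒ p = 9/17, and the value is (-2)·(9/17) + 4 = 50/17.
For the smuggler: with q = P(X), equating Gate-1's and Gate-2's payoffs gives −8q + 10 = 9q − 5 ⇒ q = 15/17.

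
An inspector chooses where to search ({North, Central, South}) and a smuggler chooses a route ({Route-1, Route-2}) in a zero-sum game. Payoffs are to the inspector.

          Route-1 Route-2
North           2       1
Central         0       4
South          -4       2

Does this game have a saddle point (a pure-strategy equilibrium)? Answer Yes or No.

Row minima: North → 1, Central → 0, South → -4; maximin = 1.
Column maxima: Route-1 → 2, Route-2 → 4; minimax = 2.
1 ≠ 2, so no pure-strategy equilibrium exists.

No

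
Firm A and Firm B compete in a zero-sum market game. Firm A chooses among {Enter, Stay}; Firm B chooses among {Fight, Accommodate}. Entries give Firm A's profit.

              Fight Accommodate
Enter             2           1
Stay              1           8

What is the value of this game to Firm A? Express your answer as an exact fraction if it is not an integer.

15/8

Row minima: Enter → 1, Stay → 1; maximin = 1.
Column maxima: Fight → 2, Accommodate → 8; minimax = 2.
1 ≠ 2, so there is no saddle point; optimal play is mixed.
Let Firm A play Enter with probability p. Expected payoff against Fight: 2p + 1(1−p) = p + 1; against Accommodate: 1p + 8(1−p) = −7p + 8.
Setting these equal: p + 1 = −7p + 8 ⇒ 8p = 7 ⇒ p = 7/8, and the value is (1)·(7/8) + 1 = 15/8.
For Firm B: with q = P(Fight), equating Enter's and Stay's payoffs gives q + 1 = −7q + 8 ⇒ q = 7/8.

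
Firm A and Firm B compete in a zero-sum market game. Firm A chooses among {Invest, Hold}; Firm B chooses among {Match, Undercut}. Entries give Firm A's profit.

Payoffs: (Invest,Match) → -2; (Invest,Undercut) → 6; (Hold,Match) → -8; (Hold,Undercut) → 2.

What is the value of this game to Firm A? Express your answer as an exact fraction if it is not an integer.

-2

Row minima: Invest → -2, Hold → -8; maximin = -2.
Column maxima: Match → -2, Undercut → 6; minimax = -2.
Since maximin = minimax = -2, there is a saddle point and the value is -2.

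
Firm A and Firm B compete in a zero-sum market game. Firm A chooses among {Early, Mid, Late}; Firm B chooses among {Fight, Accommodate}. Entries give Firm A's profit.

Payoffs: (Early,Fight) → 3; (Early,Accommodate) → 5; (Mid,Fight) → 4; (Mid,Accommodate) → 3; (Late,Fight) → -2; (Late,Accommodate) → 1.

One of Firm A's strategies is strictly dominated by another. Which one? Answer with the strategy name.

Early gives a strictly higher payoff than Late against every column: 3 > -2, 5 > 1.
So Late is strictly dominated and Firm A never plays it.

Late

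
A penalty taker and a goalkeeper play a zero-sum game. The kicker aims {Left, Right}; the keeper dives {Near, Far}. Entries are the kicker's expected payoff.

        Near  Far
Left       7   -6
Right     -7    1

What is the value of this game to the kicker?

Row minima: Left → -6, Right → -7; maximin = -6.
Column maxima: Near → 7, Far → 1; minimax = 1.
-6 ≠ 1, so there is no saddle point; optimal play is mixed.
Let the kicker play Left with probability p. Expected payoff against Near: 7p + (-7)(1−p) = 14p − 7; against Far: (-6)p + 1(1−p) = −7p + 1.
Setting these equal: 14p − 7 = −7p + 1 ⇒ 21p = 8 ⇒ p = 8/21, and the value is (14)·(8/21) − 7 = -5/3.
For the keeper: with q = P(Near), equating Left's and Right's payoffs gives 13q − 6 = −8q + 1 ⇒ q = 1/3.

-5/3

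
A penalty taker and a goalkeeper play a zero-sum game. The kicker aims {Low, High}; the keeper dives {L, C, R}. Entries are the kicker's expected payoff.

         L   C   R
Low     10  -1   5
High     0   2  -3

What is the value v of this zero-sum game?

7/11

Row minima: Low → -1, High → -3; maximin = -1.
Column maxima: L → 10, C → 2, R → 5; minimax = 2.
-1 ≠ 2, so there is no saddle point; optimal play is mixed.
L is strictly dominated by R (it gives the kicker strictly more in every row), so the keeper never plays it.
On the remaining 2×2 (Low, High vs C, R):
Let the kicker play Low with probability p. Expected payoff against C: (-1)p + 2(1−p) = −3p + 2; against R: 5p + (-3)(1−p) = 8p − 3.
Setting these equal: −3p + 2 = 8p − 3 ⇒ −11p = -5 ⇒ p = 5/11, and the value is (-3)·(5/11) + 2 = 7/11.
For the keeper: with q = P(C), equating Low's and High's payoffs gives −6q + 5 = 5q − 3 ⇒ q = 8/11.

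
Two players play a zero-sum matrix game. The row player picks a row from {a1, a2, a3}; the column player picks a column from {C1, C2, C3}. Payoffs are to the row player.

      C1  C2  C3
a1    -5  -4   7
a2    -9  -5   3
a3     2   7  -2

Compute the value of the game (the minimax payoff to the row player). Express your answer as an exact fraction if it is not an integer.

Row minima: a1 → -5, a2 → -9, a3 → -2; maximin = -2.
Column maxima: C1 → 2, C2 → 7, C3 → 7; minimax = 2.
-2 ≠ 2, so there is no saddle point; optimal play is mixed.
a2 is strictly dominated by a1, so the row player never plays it.
C2 is strictly dominated by C1 (it gives the row player strictly more in every row), so the column player never plays it.
On the remaining 2×2 (a1, a3 vs C1, C3):
Let the row player play a1 with probability p. Expected payoff against C1: (-5)p + 2(1−p) = −7p + 2; against C3: 7p + (-2)(1−p) = 9p − 2.
Setting these equal: −7p + 2 = 9p − 2 ⇒ −16p = -4 ⇒ p = 1/4, and the value is (-7)·(1/4) + 2 = 1/4.
For the column player: with q = P(C1), equating a1's and a3's payoffs gives −12q + 7 = 4q − 2 ⇒ q = 9/16.

1/4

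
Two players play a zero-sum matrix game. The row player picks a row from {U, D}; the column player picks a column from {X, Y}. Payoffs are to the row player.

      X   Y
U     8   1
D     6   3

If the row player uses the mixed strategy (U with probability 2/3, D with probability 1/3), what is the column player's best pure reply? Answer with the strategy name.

Y

If the column player plays X, the row player's expected payoff is (2/3)·8 + (1/3)·6 = 22/3.
If the column player plays Y, the row player's expected payoff is (2/3)·1 + (1/3)·3 = 5/3.
The column player minimizes the row player's payoff; the smallest is 5/3, so the best response is Y.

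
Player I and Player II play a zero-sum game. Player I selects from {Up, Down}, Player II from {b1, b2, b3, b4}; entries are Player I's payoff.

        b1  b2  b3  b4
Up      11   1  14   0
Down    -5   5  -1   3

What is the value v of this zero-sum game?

Row minima: Up → 0, Down → -5; maximin = 0.
Column maxima: b1 → 11, b2 → 5, b3 → 14, b4 → 3; minimax = 3.
0 ≠ 3, so there is no saddle point; optimal play is mixed.
b2 is strictly dominated by b4 (it gives Player I strictly more in every row), so Player II never plays it.
b3 is strictly dominated by b1 (it gives Player I strictly more in every row), so Player II never plays it.
On the remaining 2×2 (Up, Down vs b1, b4):
Let Player I play Up with probability p. Expected payoff against b1: 11p + (-5)(1−p) = 16p − 5; against b4: 0p + 3(1−p) = −3p + 3.
Setting these equal: 16p − 5 = −3p + 3 ⇒ 19p = 8 ⇒ p = 8/19, and the value is (16)·(8/19) − 5 = 33/19.
For Player II: with q = P(b1), equating Up's and Down's payoffs gives 11q = −8q + 3 ⇒ q = 3/19.

33/19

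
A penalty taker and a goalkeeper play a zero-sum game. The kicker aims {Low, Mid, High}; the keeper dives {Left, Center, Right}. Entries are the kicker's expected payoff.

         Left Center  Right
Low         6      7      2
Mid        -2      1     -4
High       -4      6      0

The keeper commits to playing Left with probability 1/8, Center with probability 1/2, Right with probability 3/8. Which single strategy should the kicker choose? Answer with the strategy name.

Expected payoff of Low: (1/8)·6 + (1/2)·7 + (3/8)·2 = 5.
Expected payoff of Mid: (1/8)·(-2) + (1/2)·1 + (3/8)·(-4) = -5/4.
Expected payoff of High: (1/8)·(-4) + (1/2)·6 + (3/8)·0 = 5/2.
The largest is 5, so the kicker's best response is Low.

Low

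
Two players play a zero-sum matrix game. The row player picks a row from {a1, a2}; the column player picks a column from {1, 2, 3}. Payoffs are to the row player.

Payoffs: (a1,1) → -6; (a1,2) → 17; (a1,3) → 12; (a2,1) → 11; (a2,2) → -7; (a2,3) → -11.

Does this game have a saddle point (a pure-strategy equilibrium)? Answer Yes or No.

Row minima: a1 → -6, a2 → -11; maximin = -6.
Column maxima: 1 → 11, 2 → 17, 3 → 12; minimax = 11.
-6 ≠ 11, so no pure-strategy equilibrium exists.

No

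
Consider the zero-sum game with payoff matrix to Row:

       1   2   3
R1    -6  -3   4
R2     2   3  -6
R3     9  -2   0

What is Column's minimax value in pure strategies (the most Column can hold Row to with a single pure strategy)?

3

Column maxima: 1 → 9, 2 → 3, 3 → 4.
The smallest of these is 3.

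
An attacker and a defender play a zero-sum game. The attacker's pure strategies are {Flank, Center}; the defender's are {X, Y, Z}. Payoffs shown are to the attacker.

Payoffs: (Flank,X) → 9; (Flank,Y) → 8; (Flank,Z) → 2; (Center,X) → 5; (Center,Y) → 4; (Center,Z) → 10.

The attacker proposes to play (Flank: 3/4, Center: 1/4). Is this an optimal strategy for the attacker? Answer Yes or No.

Against X this mix gives (3/4)·9 + (1/4)·5 = 8.
Against Y this mix gives (3/4)·8 + (1/4)·4 = 7.
Against Z this mix gives (3/4)·2 + (1/4)·10 = 4.
The defender will play Z, holding the attacker to 4. Shifting weight toward the row that does better against Z would raise this floor (the equalizing mix achieves 6 against both Z and Y), so the proposed strategy is not optimal.

No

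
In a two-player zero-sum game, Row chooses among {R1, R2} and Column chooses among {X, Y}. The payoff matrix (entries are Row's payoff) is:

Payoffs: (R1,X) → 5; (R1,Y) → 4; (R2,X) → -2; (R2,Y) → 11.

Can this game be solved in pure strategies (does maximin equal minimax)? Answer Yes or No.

Row minima: R1 → 4, R2 → -2; maximin = 4.
Column maxima: X → 5, Y → 11; minimax = 5.
4 ≠ 5, so no pure-strategy equilibrium exists.

No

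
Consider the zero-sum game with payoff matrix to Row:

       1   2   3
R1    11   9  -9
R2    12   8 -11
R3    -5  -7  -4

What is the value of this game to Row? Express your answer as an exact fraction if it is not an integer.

-33/7

Row minima: R1 → -9, R2 → -11, R3 → -7; maximin = -7.
Column maxima: 1 → 12, 2 → 9, 3 → -4; minimax = -4.
-7 ≠ -4, so there is no saddle point; optimal play is mixed.
1 is strictly dominated by 2 (it gives Row strictly more in every row), so Column never plays it.
With 1 eliminated, R2 is strictly dominated by R1 (R1 gives Row strictly more in every remaining column), so Row never plays it.
On the remaining 2×2 (R1, R3 vs 2, 3):
Let Row play R1 with probability p. Expected payoff against 2: 9p + (-7)(1−p) = 16p − 7; against 3: (-9)p + (-4)(1−p) = −5p − 4.
Setting these equal: 16p − 7 = −5p − 4 ⇒ 21p = 3 ⇒ p = 1/7, and the value is (16)·(1/7) − 7 = -33/7.
For Column: with q = P(2), equating R1's and R3's payoffs gives 18q − 9 = −3q − 4 ⇒ q = 5/21.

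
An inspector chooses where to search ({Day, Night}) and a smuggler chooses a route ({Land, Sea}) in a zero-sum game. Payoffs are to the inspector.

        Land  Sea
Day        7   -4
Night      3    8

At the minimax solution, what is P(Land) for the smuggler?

3/4

Row minima: Day → -4, Night → 3; maximin = 3.
Column maxima: Land → 7, Sea → 8; minimax = 7.
3 ≠ 7, so there is no saddle point; optimal play is mixed.
Let the inspector play Day with probability p. Expected payoff against Land: 7p + 3(1−p) = 4p + 3; against Sea: (-4)p + 8(1−p) = −12p + 8.
Setting these equal: 4p + 3 = −12p + 8 ⇒ 16p = 5 ⇒ p = 5/16, and the value is (4)·(5/16) + 3 = 17/4.
For the smuggler: with q = P(Land), equating Day's and Night's payoffs gives 11q − 4 = −5q + 8 ⇒ q = 3/4.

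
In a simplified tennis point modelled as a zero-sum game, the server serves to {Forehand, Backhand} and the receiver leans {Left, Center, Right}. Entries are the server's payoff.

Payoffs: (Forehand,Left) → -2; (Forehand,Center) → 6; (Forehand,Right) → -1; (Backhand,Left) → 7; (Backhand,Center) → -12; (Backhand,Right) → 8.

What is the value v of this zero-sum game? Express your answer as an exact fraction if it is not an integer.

Row minima: Forehand → -2, Backhand → -12; maximin = -2.
Column maxima: Left → 7, Center → 6, Right → 8; minimax = 6.
-2 ≠ 6, so there is no saddle point; optimal play is mixed.
Right is strictly dominated by Left (it gives the server strictly more in every row), so the receiver never plays it.
On the remaining 2×2 (Forehand, Backhand vs Left, Center):
Let the server play Forehand with probability p. Expected payoff against Left: (-2)p + 7(1−p) = −9p + 7; against Center: 6p + (-12)(1−p) = 18p − 12.
Setting these equal: −9p + 7 = 18p − 12 ⇒ −27p = -19 ⇒ p = 19/27, and the value is (-9)·(19/27) + 7 = 2/3.
For the receiver: with q = P(Left), equating Forehand's and Backhand's payoffs gives −8q + 6 = 19q − 12 ⇒ q = 2/3.

2/3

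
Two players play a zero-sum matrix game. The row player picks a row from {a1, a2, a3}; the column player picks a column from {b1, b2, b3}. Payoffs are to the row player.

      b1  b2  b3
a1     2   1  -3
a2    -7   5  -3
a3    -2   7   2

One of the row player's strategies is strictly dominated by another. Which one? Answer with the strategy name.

a3 gives a strictly higher payoff than a2 against every column: -2 > -7, 7 > 5, 2 > -3.
So a2 is strictly dominated and the row player never plays it.

a2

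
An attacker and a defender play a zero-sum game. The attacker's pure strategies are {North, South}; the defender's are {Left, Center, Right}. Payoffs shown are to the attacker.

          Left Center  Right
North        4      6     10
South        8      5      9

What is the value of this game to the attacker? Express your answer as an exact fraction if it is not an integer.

28/5

Row minima: North → 4, South → 5; maximin = 5.
Column maxima: Left → 8, Center → 6, Right → 10; minimax = 6.
5 ≠ 6, so there is no saddle point; optimal play is mixed.
Right is strictly dominated by Left (it gives the attacker strictly more in every row), so the defender never plays it.
On the remaining 2×2 (North, South vs Left, Center):
Let the attacker play North with probability p. Expected payoff against Left: 4p + 8(1−p) = −4p + 8; against Center: 6p + 5(1−p) = p + 5.
Setting these equal: −4p + 8 = p + 5 ⇒ −5p = -3 ⇒ p = 3/5, and the value is (-4)·(3/5) + 8 = 28/5.
For the defender: with q = P(Left), equating North's and South's payoffs gives −2q + 6 = 3q + 5 ⇒ q = 1/5.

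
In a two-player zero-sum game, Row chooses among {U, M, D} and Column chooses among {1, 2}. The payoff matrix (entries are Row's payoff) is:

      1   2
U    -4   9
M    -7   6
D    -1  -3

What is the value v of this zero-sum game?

-7/5

Row minima: U → -4, M → -7, D → -3; maximin = -3.
Column maxima: 1 → -1, 2 → 9; minimax = -1.
-3 ≠ -1, so there is no saddle point; optimal play is mixed.
M is strictly dominated by U, so Row never plays it.
On the remaining 2×2 (U, D vs 1, 2):
Let Row play U with probability p. Expected payoff against 1: (-4)p + (-1)(1−p) = −3p − 1; against 2: 9p + (-3)(1−p) = 12p − 3.
Setting these equal: −3p − 1 = 12p − 3 ⇒ −15p = -2 ⇒ p = 2/15, and the value is (-3)·(2/15) − 1 = -7/5.
For Column: with q = P(1), equating U's and D's payoffs gives −13q + 9 = 2q − 3 ⇒ q = 4/5.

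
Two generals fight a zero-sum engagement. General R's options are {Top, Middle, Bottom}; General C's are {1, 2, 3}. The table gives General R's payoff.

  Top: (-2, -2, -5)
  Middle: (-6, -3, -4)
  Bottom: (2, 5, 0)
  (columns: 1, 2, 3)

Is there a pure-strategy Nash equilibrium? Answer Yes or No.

Row minima: Top → -5, Middle → -6, Bottom → 0; maximin = 0.
Column maxima: 1 → 2, 2 → 5, 3 → 0; minimax = 0.
maximin = minimax = 0, so a saddle point exists.

Yes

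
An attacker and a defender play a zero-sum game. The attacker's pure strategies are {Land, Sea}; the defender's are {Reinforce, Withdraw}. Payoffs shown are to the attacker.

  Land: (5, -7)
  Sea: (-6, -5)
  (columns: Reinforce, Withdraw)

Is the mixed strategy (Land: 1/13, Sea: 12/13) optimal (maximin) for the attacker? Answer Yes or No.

Against Reinforce this mix gives (1/13)·5 + (12/13)·(-6) = -67/13.
Against Withdraw this mix gives (1/13)·(-7) + (12/13)·(-5) = -67/13.
All of the defender's active replies (Reinforce, Withdraw) yield -67/13, and no column does worse for the attacker. The mix makes the defender indifferent and guarantees -67/13, so it is optimal.

Yes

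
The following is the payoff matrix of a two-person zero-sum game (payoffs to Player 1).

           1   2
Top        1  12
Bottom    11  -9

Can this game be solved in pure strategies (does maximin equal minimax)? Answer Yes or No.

No

Row minima: Top → 1, Bottom → -9; maximin = 1.
Column maxima: 1 → 11, 2 → 12; minimax = 11.
1 ≠ 11, so no pure-strategy equilibrium exists.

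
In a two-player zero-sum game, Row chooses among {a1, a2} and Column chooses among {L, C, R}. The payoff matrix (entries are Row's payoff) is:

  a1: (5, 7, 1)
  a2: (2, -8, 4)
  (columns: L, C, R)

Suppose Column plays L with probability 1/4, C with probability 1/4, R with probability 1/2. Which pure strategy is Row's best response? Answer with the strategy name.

Expected payoff of a1: (1/4)·5 + (1/4)·7 + (1/2)·1 = 7/2.
Expected payoff of a2: (1/4)·2 + (1/4)·(-8) + (1/2)·4 = 1/2.
The largest is 7/2, so Row's best response is a1.

a1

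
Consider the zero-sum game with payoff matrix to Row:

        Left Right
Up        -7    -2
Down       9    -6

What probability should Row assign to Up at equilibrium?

3/4

Row minima: Up → -7, Down → -6; maximin = -6.
Column maxima: Left → 9, Right → -2; minimax = -2.
-6 ≠ -2, so there is no saddle point; optimal play is mixed.
Let Row play Up with probability p. Expected payoff against Left: (-7)p + 9(1−p) = −16p + 9; against Right: (-2)p + (-6)(1−p) = 4p − 6.
Setting these equal: −16p + 9 = 4p − 6 ⇒ −20p = -15 ⇒ p = 3/4, and the value is (-16)·(3/4) + 9 = -3.
For Column: with q = P(Left), equating Up's and Down's payoffs gives −5q − 2 = 15q − 6 ⇒ q = 1/5.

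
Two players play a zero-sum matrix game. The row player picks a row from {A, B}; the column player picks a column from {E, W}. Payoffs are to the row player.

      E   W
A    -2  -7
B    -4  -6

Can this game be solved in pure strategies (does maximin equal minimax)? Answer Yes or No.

Yes

Row minima: A → -7, B → -6; maximin = -6.
Column maxima: E → -2, W → -6; minimax = -6.
maximin = minimax = -6, so a saddle point exists.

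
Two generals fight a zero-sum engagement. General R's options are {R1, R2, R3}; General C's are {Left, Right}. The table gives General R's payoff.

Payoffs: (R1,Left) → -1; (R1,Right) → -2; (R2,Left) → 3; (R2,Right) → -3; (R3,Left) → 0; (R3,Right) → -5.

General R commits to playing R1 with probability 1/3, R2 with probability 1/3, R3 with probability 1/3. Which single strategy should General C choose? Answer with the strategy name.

If General C plays Left, General R's expected payoff is (1/3)·(-1) + (1/3)·3 + (1/3)·0 = 2/3.
If General C plays Right, General R's expected payoff is (1/3)·(-2) + (1/3)·(-3) + (1/3)·(-5) = -10/3.
General C minimizes General R's payoff; the smallest is -10/3, so the best response is Right.

Right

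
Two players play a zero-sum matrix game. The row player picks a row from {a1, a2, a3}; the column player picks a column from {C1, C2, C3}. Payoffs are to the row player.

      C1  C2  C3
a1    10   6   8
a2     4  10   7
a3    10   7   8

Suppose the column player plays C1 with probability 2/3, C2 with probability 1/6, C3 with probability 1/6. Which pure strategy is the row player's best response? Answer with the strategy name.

a3

Expected payoff of a1: (2/3)·10 + (1/6)·6 + (1/6)·8 = 9.
Expected payoff of a2: (2/3)·4 + (1/6)·10 + (1/6)·7 = 11/2.
Expected payoff of a3: (2/3)·10 + (1/6)·7 + (1/6)·8 = 55/6.
The largest is 55/6, so the row player's best response is a3.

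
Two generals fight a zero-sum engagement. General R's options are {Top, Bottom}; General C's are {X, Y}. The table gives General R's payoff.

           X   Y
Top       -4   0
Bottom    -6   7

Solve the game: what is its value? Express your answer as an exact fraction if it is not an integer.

-4

Row minima: Top → -4, Bottom → -6; maximin = -4.
Column maxima: X → -4, Y → 7; minimax = -4.
Since maximin = minimax = -4, there is a saddle point and the value is -4.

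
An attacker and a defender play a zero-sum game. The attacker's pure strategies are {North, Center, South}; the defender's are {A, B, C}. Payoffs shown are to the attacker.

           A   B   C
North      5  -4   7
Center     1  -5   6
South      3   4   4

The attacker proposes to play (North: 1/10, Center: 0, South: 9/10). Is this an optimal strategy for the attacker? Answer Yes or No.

Yes

Against A this mix gives (1/10)·5 + (9/10)·3 = 16/5.
Against B this mix gives (1/10)·(-4) + (9/10)·4 = 16/5.
Against C this mix gives (1/10)·7 + (9/10)·4 = 43/10.
All of the defender's active replies (A, B) yield 16/5, and no column does worse for the attacker. The mix makes the defender indifferent and guarantees 16/5, so it is optimal.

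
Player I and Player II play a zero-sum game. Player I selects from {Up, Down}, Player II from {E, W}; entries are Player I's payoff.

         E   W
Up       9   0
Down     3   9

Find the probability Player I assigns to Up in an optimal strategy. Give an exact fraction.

Row minima: Up → 0, Down → 3; maximin = 3.
Column maxima: E → 9, W → 9; minimax = 9.
3 ≠ 9, so there is no saddle point; optimal play is mixed.
Let Player I play Up with probability p. Expected payoff against E: 9p + 3(1−p) = 6p + 3; against W: 0p + 9(1−p) = −9p + 9.
Setting these equal: 6p + 3 = −9p + 9 ⇒ 15p = 6 ⇒ p = 2/5, and the value is (6)·(2/5) + 3 = 27/5.
For Player II: with q = P(E), equating Up's and Down's payoffs gives 9q = −6q + 9 ⇒ q = 3/5.

2/5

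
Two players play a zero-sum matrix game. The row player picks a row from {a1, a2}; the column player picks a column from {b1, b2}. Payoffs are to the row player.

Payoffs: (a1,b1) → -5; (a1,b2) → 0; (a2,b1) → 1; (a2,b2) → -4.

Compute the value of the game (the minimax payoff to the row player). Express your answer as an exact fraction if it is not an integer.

-2

Row minima: a1 → -5, a2 → -4; maximin = -4.
Column maxima: b1 → 1, b2 → 0; minimax = 0.
-4 ≠ 0, so there is no saddle point; optimal play is mixed.
Let the row player play a1 with probability p. Expected payoff against b1: (-5)p + 1(1−p) = −6p + 1; against b2: 0p + (-4)(1−p) = 4p − 4.
Setting these equal: −6p + 1 = 4p − 4 ⇒ −10p = -5 ⇒ p = 1/2, and the value is (-6)·(1/2) + 1 = -2.
For the column player: with q = P(b1), equating a1's and a2's payoffs gives −5q = 5q − 4 ⇒ q = 2/5.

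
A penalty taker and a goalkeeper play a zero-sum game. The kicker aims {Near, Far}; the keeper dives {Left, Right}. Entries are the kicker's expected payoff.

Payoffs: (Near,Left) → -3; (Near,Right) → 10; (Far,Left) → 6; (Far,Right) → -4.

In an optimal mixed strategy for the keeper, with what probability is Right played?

Row minima: Near → -3, Far → -4; maximin = -3.
Column maxima: Left → 6, Right → 10; minimax = 6.
-3 ≠ 6, so there is no saddle point; optimal play is mixed.
Let the kicker play Near with probability p. Expected payoff against Left: (-3)p + 6(1−p) = −9p + 6; against Right: 10p + (-4)(1−p) = 14p − 4.
Setting these equal: −9p + 6 = 14p − 4 ⇒ −23p = -10 ⇒ p = 10/23, and the value is (-9)·(10/23) + 6 = 48/23.
For the keeper: with q = P(Left), equating Near's and Far's payoffs gives −13q + 10 = 10q − 4 ⇒ q = 14/23.

9/23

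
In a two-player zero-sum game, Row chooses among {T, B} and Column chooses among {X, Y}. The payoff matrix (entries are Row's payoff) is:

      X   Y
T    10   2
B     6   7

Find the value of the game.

58/9

Row minima: T → 2, B → 6; maximin = 6.
Column maxima: X → 10, Y → 7; minimax = 7.
6 ≠ 7, so there is no saddle point; optimal play is mixed.
Let Row play T with probability p. Expected payoff against X: 10p + 6(1−p) = 4p + 6; against Y: 2p + 7(1−p) = −5p + 7.
Setting these equal: 4p + 6 = −5p + 7 ⇒ 9p = 1 ⇒ p = 1/9, and the value is (4)·(1/9) + 6 = 58/9.
For Column: with q = P(X), equating T's and B's payoffs gives 8q + 2 = −q + 7 ⇒ q = 5/9.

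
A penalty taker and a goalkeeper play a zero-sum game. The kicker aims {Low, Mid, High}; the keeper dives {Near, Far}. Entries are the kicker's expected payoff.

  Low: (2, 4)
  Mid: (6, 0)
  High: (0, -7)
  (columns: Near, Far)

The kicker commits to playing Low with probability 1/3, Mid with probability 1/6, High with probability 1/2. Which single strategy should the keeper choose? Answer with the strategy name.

If the keeper plays Near, the kicker's expected payoff is (1/3)·2 + (1/6)·6 + (1/2)·0 = 5/3.
If the keeper plays Far, the kicker's expected payoff is (1/3)·4 + (1/6)·0 + (1/2)·(-7) = -13/6.
The keeper minimizes the kicker's payoff; the smallest is -13/6, so the best response is Far.

Far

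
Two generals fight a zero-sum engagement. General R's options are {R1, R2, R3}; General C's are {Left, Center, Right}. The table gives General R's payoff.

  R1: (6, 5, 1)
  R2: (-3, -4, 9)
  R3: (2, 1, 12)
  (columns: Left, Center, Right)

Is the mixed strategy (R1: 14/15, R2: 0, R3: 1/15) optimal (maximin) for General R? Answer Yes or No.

Against Left this mix gives (14/15)·6 + (1/15)·2 = 86/15.
Against Center this mix gives (14/15)·5 + (1/15)·1 = 71/15.
Against Right this mix gives (14/15)·1 + (1/15)·12 = 26/15.
General C will play Right, holding General R to 26/15. Shifting weight toward the row that does better against Right would raise this floor (the equalizing mix achieves 59/15 against both Right and Center), so the proposed strategy is not optimal.

No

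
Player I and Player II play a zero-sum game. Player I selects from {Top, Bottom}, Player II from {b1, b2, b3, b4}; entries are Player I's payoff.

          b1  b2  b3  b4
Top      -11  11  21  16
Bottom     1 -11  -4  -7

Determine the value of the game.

-55/17

Row minima: Top → -11, Bottom → -11; maximin = -11.
Column maxima: b1 → 1, b2 → 11, b3 → 21, b4 → 16; minimax = 1.
-11 ≠ 1, so there is no saddle point; optimal play is mixed.
b3 is strictly dominated by b2 (it gives Player I strictly more in every row), so Player II never plays it.
b4 is strictly dominated by b2 (it gives Player I strictly more in every row), so Player II never plays it.
On the remaining 2×2 (Top, Bottom vs b1, b2):
Let Player I play Top with probability p. Expected payoff against b1: (-11)p + 1(1−p) = −12p + 1; against b2: 11p + (-11)(1−p) = 22p − 11.
Setting these equal: −12p + 1 = 22p − 11 ⇒ −34p = -12 ⇒ p = 6/17, and the value is (-12)·(6/17) + 1 = -55/17.
For Player II: with q = P(b1), equating Top's and Bottom's payoffs gives −22q + 11 = 12q − 11 ⇒ q = 11/17.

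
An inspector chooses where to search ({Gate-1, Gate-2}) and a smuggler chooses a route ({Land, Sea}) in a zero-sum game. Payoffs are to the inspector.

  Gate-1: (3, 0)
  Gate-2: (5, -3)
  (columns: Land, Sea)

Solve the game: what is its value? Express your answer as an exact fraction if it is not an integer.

0

Row minima: Gate-1 → 0, Gate-2 → -3; maximin = 0.
Column maxima: Land → 5, Sea → 0; minimax = 0.
Since maximin = minimax = 0, there is a saddle point and the value is 0.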